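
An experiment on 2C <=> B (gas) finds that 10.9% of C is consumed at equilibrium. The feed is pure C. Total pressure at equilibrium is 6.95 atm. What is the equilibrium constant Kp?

Kp = 0.00934 atm^-1

Take 1 mol C as basis and let X be its fractional conversion, so ξ = 0.5X.
Moles: n_C = 1 − X; n_B = 0.5X.
Summing: n_T = 1 − 0.5X.
At X = 0.109: n_C = 0.891, n_B = 0.0545, n_T = 0.946.
p_i = (n_i/n_T)·P. Kp = p_B / (p_C^2) = 0.00934 atm^-1.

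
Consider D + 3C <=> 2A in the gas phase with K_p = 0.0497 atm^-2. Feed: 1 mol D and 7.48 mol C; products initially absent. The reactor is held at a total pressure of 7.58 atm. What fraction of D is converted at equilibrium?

Take 1 mol D as basis and let X be its fractional conversion, so ξ = X.
At extent ξ: n_D = 1 − X; n_C = 7.48 − 3X; n_A = 2X.
n_T = Σnᵢ = 8.48 − 2X.
y_i = n_i/n_T, p_i = y_i·P. K_p = p_A^2 / (p_D p_C^3).
Setting this equal to 0.0497 atm^-2 and taking the physical root (0 < X < 1) gives X = 0.741.

X = 0.741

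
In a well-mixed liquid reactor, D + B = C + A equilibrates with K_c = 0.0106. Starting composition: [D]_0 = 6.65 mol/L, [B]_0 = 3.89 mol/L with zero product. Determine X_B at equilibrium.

X = 0.122

Let X = conversion of B; extent ξ = 3.89·X mol/L.
Concentrations: [D] = 6.65 − 3.89X; [B] = 3.89 − 3.89X; [C] = 3.89X; [A] = 3.89X.
K_c = [C] [A] / ([D] [B]).
Setting equal to 0.0106 and solving for X on (0,1) gives X = 0.122.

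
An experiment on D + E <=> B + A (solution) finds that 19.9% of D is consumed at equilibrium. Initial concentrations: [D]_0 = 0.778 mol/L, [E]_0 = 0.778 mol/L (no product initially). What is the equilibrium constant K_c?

K_c = 0.0617

Let X = conversion of D.
Concentrations: [D] = 0.778 − 0.778X; [E] = 0.778 − 0.778X; [B] = 0.778X; [A] = 0.778X.
At X = 0.199: [D] = 0.623, [E] = 0.623, [B] = 0.155, [A] = 0.155.
K_c = [B] [A] / ([D] [E]) = 0.0617.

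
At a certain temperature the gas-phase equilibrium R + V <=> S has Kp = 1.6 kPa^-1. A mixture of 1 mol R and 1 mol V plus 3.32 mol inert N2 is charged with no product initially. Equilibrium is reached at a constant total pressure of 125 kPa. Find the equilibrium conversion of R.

Take 1 mol R as basis and let X be its fractional conversion, so ξ = X.
At extent ξ: n_R = 1 − X; n_V = 1 − X; n_S = X; n_I = 3.32 (inert).
n_T = Σnᵢ = 5.32 − X.
y_i = n_i/n_T, p_i = y_i·P. Kp = p_S / (p_R p_V).
This yields a degree-2 equation in X; solving on (0,1), X = 0.861.

X = 0.861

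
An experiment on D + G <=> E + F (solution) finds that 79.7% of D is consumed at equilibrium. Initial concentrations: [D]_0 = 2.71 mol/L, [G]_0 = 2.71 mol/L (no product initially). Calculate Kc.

Let X = conversion of D.
Concentrations: [D] = 2.71 − 2.71X; [G] = 2.71 − 2.71X; [E] = 2.71X; [F] = 2.71X.
At X = 0.797: [D] = 0.55, [G] = 0.55, [E] = 2.16, [F] = 2.16.
Kc = [E] [F] / ([D] [G]) = 15.4.

Kc = 15.4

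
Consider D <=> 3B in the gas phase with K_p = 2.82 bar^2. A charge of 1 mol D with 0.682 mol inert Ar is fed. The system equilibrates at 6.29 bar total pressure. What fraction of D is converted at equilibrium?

X = 0.210

Take 1 mol D as basis and let X be its fractional conversion, so ξ = X.
Species balance: n_D = 1 − X; n_B = 3X; n_I = 0.682 (inert).
n_T = Σnᵢ = 1.68 + 2X.
Mole fractions y_i = n_i/n_T; K_p = p_B^3 / (p_D) with p_i = y_i·P.
Setting this equal to 2.82 bar^2 and taking the physical root (0 < X < 1) gives X = 0.210.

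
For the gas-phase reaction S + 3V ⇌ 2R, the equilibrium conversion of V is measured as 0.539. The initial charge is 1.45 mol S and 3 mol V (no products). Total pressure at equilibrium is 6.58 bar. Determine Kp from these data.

Basis: 3 mol V initially; let X = conversion of V. Extent ξ = X.
At extent ξ: n_S = 1.45 − X; n_V = 3 − 3X; n_R = 2X.
Total moles n_T = 4.45 − 2X.
At X = 0.539: n_S = 0.911, n_V = 1.38, n_R = 1.08, n_T = 3.37.
p_i = (n_i/n_T)·P. Kp = p_R^2 / (p_S p_V^3) = 0.127 bar^-2.

Kp = 0.127 bar^-2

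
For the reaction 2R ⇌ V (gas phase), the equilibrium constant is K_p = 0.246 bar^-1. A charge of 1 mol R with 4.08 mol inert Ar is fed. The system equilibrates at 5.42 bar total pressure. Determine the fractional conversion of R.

Basis: 1 mol R initially; let X = conversion of R. Extent ξ = 0.5X.
Species balance: n_R = 1 − X; n_V = 0.5X; n_I = 4.08 (inert).
Summing: n_T = 5.08 − 0.5X.
With p_i = (n_i/n_T)P, K_p = p_V / (p_R^2).
Setting this equal to 0.246 bar^-1 and taking the physical root (0 < X < 1) gives X = 0.280.

X = 0.280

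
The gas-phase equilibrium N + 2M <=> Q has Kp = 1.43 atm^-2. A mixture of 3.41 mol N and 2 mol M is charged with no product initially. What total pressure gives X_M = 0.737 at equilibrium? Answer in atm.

P = 3.29 atm

Let X = conversion of M (basis 2 mol M); extent of reaction ξ = X.
Species balance: n_N = 3.41 − X; n_M = 2 − 2X; n_Q = X.
Total moles n_T = 5.41 − 2X.
Kp = p_Q / (p_N p_M^2) with p_i = (n_i/n_T)·P.
At X = 0.737: the mole-fraction product g(X) = Π y_i^ν_i = 15.44. Since Kp = g(X)·P^{-2}, P = (g/Kp)^(1/2) = (15.44/1.43)^(1/2) = 3.29 atm.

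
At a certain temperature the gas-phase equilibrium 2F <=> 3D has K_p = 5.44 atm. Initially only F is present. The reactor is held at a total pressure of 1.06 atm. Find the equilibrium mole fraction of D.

y_D = 0.727

Take 1 mol F as basis and let X be its fractional conversion, so ξ = 0.5X.
Moles: n_F = 1 − X; n_D = 1.5X.
Total moles n_T = 1 + 0.5X.
y_i = n_i/n_T, p_i = y_i·P. K_p = p_D^3 / (p_F^2).
Substituting and setting equal to 5.44 atm gives a polynomial in X; the root in (0,1) is X = 0.639.
Then n_D = 0.959, n_T = 1.32, so y_D = 0.727.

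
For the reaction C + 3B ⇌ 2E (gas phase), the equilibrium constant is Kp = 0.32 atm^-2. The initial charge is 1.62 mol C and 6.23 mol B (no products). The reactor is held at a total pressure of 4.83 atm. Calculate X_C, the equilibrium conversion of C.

Basis: 1.62 mol C initially; let X = conversion of C. Extent ξ = 1.62X.
Species balance: n_C = 1.62 − 1.62X; n_B = 6.23 − 4.86X; n_E = 3.24X.
Summing: n_T = 7.85 − 3.24X.
y_i = n_i/n_T, p_i = y_i·P. Kp = p_E^2 / (p_C p_B^3).
Setting this equal to 0.32 atm^-2 and taking the physical root (0 < X < 1) gives X = 0.631.

X = 0.631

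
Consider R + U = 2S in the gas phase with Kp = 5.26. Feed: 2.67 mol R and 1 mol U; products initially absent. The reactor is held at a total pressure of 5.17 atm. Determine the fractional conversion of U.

X = 0.766

Basis: 1 mol U initially; let X = conversion of U. Extent ξ = X.
Species balance: n_R = 2.67 − X; n_U = 1 − X; n_S = 2X.
n_T stays at 3.67 (no change in mole number).
Mole fractions y_i = n_i/n_T; Kp = p_S^2 / (p_R p_U) with p_i = y_i·P.
Setting this equal to 5.26 and taking the physical root (0 < X < 1) gives X = 0.766.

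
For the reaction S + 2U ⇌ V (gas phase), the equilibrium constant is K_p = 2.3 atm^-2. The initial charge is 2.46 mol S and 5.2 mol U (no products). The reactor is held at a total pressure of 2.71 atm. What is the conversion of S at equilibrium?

X = 0.727

Take 2.46 mol S as basis and let X be its fractional conversion, so ξ = 2.46X.
Species balance: n_S = 2.46 − 2.46X; n_U = 5.2 − 4.92X; n_V = 2.46X.
n_T = Σnᵢ = 7.66 − 4.92X.
Mole fractions y_i = n_i/n_T; K_p = p_V / (p_S p_U^2) with p_i = y_i·P.
Substituting and setting equal to 2.3 atm^-2 gives a polynomial in X; the root in (0,1) is X = 0.727.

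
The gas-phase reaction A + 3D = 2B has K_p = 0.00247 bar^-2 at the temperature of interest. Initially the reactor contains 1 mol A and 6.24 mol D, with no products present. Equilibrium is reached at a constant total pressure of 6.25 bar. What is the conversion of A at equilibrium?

X = 0.255

Basis: 1 mol A initially; let X = conversion of A. Extent ξ = X.
At extent ξ: n_A = 1 − X; n_D = 6.24 − 3X; n_B = 2X.
Summing: n_T = 7.24 − 2X.
Mole fractions y_i = n_i/n_T; K_p = p_B^2 / (p_A p_D^3) with p_i = y_i·P.
Equating to 0.00247 bar^-2 and solving on 0 < X < 1: X = 0.255.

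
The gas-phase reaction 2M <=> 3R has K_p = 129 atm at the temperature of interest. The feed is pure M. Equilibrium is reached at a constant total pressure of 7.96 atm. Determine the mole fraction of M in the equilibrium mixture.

y_M = 0.183

Take 1 mol M as basis and let X be its fractional conversion, so ξ = 0.5X.
Mole table: n_M = 1 − X; n_R = 1.5X.
Summing: n_T = 1 + 0.5X.
With p_i = (n_i/n_T)P, K_p = p_R^3 / (p_M^2).
Substituting and setting equal to 129 atm gives a polynomial in X; the root in (0,1) is X = 0.748.
Then n_M = 0.252, n_T = 1.37, so y_M = 0.183.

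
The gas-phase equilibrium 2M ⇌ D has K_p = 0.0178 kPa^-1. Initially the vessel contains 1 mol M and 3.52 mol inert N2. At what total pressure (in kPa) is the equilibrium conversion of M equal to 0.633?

P = 555 kPa

Basis: 1 mol M initially; let X = conversion of M. Extent ξ = 0.5X.
Species balance: n_M = 1 − X; n_D = 0.5X; n_I = 3.52 (inert).
Summing: n_T = 4.52 − 0.5X.
K_p = p_D / (p_M^2) with p_i = (n_i/n_T)·P.
At X = 0.633: the mole-fraction product g(X) = Π y_i^ν_i = 9.878. Since K_p = g(X)·P^{-1}, P = (g/K_p)^(1/1) = (9.878/0.0178)^(1/1) = 555 kPa.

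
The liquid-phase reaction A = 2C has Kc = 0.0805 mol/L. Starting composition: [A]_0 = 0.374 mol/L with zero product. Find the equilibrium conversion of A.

Let X = conversion of A; extent ξ = 0.374·X mol/L.
Concentrations: [A] = 0.374 − 0.374X; [C] = 0.748X.
Kc = [C]^2 / ([A]).
Equating to 0.0805 mol/L: the physical root is X = 0.207.

X = 0.207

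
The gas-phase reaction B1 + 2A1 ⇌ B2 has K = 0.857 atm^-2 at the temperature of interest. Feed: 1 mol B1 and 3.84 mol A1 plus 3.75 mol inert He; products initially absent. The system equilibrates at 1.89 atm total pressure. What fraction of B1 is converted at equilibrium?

X = 0.330

Basis: 1 mol B1 initially; let X = conversion of B1. Extent ξ = X.
At extent ξ: n_B1 = 1 − X; n_A1 = 3.84 − 2X; n_B2 = X; n_I = 3.75 (inert).
Summing: n_T = 8.59 − 2X.
With p_i = (n_i/n_T)P, K = p_B2 / (p_B1 p_A1^2).
Equating to 0.857 atm^-2 and solving on 0 < X < 1: X = 0.330.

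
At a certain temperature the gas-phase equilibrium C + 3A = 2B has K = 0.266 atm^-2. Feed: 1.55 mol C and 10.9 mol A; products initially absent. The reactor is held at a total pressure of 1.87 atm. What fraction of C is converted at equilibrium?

Let X = conversion of C (basis 1.55 mol C); extent of reaction ξ = 1.55X.
Mole table: n_C = 1.55 − 1.55X; n_A = 10.9 − 4.65X; n_B = 3.1X.
Summing: n_T = 12.5 − 3.1X.
With p_i = (n_i/n_T)P, K = p_B^2 / (p_C p_A^3).
Setting this equal to 0.266 atm^-2 and taking the physical root (0 < X < 1) gives X = 0.567.

X = 0.567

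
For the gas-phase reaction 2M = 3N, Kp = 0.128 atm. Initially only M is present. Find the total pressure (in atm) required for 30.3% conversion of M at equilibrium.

Take 1 mol M as basis and let X be its fractional conversion, so ξ = 0.5X.
Mole table: n_M = 1 − X; n_N = 1.5X.
Total moles n_T = 1 + 0.5X.
Kp = p_N^3 / (p_M^2) with p_i = (n_i/n_T)·P.
At X = 0.303: the mole-fraction product g(X) = Π y_i^ν_i = 0.1678. Since Kp = g(X)·P^{1}, P = (Kp/g)^(1/1) = (0.128/0.1678)^(1/1) = 0.763 atm.

P = 0.763 atm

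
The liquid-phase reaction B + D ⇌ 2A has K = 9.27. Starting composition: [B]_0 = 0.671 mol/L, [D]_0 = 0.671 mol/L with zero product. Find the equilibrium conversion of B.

X = 0.604

Let X = conversion of B; extent ξ = 0.671·X mol/L.
Concentrations: [B] = 0.671 − 0.671X; [D] = 0.671 − 0.671X; [A] = 1.34X.
K = [A]^2 / ([B] [D]).
Equating to 9.27: the physical root is X = 0.604.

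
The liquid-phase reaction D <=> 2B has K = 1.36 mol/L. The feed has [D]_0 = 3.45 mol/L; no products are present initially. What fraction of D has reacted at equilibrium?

X = 0.268

Let X = conversion of D; extent ξ = 3.45·X mol/L.
Concentrations: [D] = 3.45 − 3.45X; [B] = 6.9X.
K = [B]^2 / ([D]).
Setting equal to 1.36 and solving for X on (0,1) gives X = 0.268.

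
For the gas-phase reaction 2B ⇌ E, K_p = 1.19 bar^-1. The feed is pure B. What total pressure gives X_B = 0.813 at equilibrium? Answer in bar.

Basis: 1 mol B initially; let X = conversion of B. Extent ξ = 0.5X.
Species balance: n_B = 1 − X; n_E = 0.5X.
n_T = Σnᵢ = 1 − 0.5X.
K_p = p_E / (p_B^2) with p_i = (n_i/n_T)·P.
At X = 0.813: the mole-fraction product g(X) = Π y_i^ν_i = 6.899. Since K_p = g(X)·P^{-1}, P = (g/K_p)^(1/1) = (6.899/1.19)^(1/1) = 5.8 bar.

P = 5.8 bar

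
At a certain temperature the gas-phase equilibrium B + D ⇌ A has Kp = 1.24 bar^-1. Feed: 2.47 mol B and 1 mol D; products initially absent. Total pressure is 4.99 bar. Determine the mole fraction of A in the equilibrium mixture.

y_A = 0.297

Let X = conversion of D (basis 1 mol D); extent of reaction ξ = X.
At extent ξ: n_B = 2.47 − X; n_D = 1 − X; n_A = X.
n_T = Σnᵢ = 3.47 − X.
Mole fractions y_i = n_i/n_T; Kp = p_A / (p_B p_D) with p_i = y_i·P.
Setting this equal to 1.24 bar^-1 and taking the physical root (0 < X < 1) gives X = 0.795.
Then n_A = 0.795, n_T = 2.68, so y_A = 0.297.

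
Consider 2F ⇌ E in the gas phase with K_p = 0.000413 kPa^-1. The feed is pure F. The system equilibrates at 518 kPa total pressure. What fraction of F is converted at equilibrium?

Let X = conversion of F (basis 1 mol F); extent of reaction ξ = 0.5X.
Moles: n_F = 1 − X; n_E = 0.5X.
Summing: n_T = 1 − 0.5X.
y_i = n_i/n_T, p_i = y_i·P. K_p = p_E / (p_F^2).
Substituting and setting equal to 0.000413 kPa^-1 gives a polynomial in X; the root in (0,1) is X = 0.266.

X = 0.266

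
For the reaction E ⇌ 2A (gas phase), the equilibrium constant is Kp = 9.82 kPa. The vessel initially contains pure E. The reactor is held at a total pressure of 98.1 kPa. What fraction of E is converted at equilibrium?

Let X = conversion of E (basis 1 mol E); extent of reaction ξ = X.
At extent ξ: n_E = 1 − X; n_A = 2X.
Total moles n_T = 1 + X.
Mole fractions y_i = n_i/n_T; Kp = p_A^2 / (p_E) with p_i = y_i·P.
This yields a degree-2 equation in X; solving on (0,1), X = 0.156.

X = 0.156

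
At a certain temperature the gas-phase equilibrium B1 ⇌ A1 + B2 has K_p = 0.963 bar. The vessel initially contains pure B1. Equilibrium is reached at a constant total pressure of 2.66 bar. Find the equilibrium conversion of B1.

X = 0.516

Basis: 1 mol B1 initially; let X = conversion of B1. Extent ξ = X.
At extent ξ: n_B1 = 1 − X; n_A1 = X; n_B2 = X.
Summing: n_T = 1 + X.
Mole fractions y_i = n_i/n_T; K_p = p_A1 p_B2 / (p_B1) with p_i = y_i·P.
This yields a degree-2 equation in X; solving on (0,1), X = 0.516.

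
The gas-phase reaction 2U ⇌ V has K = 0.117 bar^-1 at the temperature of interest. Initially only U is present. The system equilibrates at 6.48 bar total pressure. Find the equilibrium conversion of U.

Take 1 mol U as basis and let X be its fractional conversion, so ξ = 0.5X.
Species balance: n_U = 1 − X; n_V = 0.5X.
Summing: n_T = 1 − 0.5X.
y_i = n_i/n_T, p_i = y_i·P. K = p_V / (p_U^2).
Setting this equal to 0.117 bar^-1 and taking the physical root (0 < X < 1) gives X = 0.502.

X = 0.502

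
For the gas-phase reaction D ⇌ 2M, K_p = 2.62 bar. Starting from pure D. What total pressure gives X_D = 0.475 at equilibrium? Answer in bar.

P = 2.25 bar

Let X = conversion of D (basis 1 mol D); extent of reaction ξ = X.
At extent ξ: n_D = 1 − X; n_M = 2X.
Total moles n_T = 1 + X.
K_p = p_M^2 / (p_D) with p_i = (n_i/n_T)·P.
At X = 0.475: the mole-fraction product g(X) = Π y_i^ν_i = 1.165. Since K_p = g(X)·P^{1}, P = (K_p/g)^(1/1) = (2.62/1.165)^(1/1) = 2.25 bar.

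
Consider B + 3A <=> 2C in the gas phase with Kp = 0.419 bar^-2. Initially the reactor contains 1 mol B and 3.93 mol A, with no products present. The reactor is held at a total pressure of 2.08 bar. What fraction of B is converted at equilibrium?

Take 1 mol B as basis and let X be its fractional conversion, so ξ = X.
Moles: n_B = 1 − X; n_A = 3.93 − 3X; n_C = 2X.
n_T = Σnᵢ = 4.93 − 2X.
Mole fractions y_i = n_i/n_T; Kp = p_C^2 / (p_B p_A^3) with p_i = y_i·P.
Setting this equal to 0.419 bar^-2 and taking the physical root (0 < X < 1) gives X = 0.480.

X = 0.480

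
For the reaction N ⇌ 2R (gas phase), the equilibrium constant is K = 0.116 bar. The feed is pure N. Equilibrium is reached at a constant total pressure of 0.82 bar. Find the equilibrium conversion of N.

Let X = conversion of N (basis 1 mol N); extent of reaction ξ = X.
At extent ξ: n_N = 1 − X; n_R = 2X.
Summing: n_T = 1 + X.
Mole fractions y_i = n_i/n_T; K = p_R^2 / (p_N) with p_i = y_i·P.
Setting this equal to 0.116 bar and taking the physical root (0 < X < 1) gives X = 0.185.

X = 0.185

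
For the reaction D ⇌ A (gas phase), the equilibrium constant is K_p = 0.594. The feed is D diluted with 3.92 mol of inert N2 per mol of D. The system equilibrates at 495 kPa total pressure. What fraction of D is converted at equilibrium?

Basis: 1 mol D initially; let X = conversion of D. Extent ξ = X.
Species balance: n_D = 1 − X; n_A = X; n_I = 3.92 (inert).
n_T stays at 4.92 (no change in mole number).
With p_i = (n_i/n_T)P, K_p = p_A / (p_D).
Equating to 0.594 and solving on 0 < X < 1: X = 0.373.

X = 0.373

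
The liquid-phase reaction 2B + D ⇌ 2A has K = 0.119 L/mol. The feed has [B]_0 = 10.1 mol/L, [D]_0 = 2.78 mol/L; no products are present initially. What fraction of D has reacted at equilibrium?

Let X = conversion of D; extent ξ = 2.78·X mol/L.
Concentrations: [B] = 10.1 − 5.56X; [D] = 2.78 − 2.78X; [A] = 5.56X.
K = [A]^2 / ([B]^2 [D]).
Solving K = 0.119 for X ∈ (0,1): X = 0.518.

X = 0.518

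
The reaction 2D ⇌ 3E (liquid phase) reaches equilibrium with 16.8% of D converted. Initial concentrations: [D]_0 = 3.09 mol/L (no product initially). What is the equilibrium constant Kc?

Let X = conversion of D.
Concentrations: [D] = 3.09 − 3.09X; [E] = 4.63X.
At X = 0.168: [D] = 2.57, [E] = 0.779.
Kc = [E]^3 / ([D]^2) = 0.0714 mol/L.

Kc = 0.0714 mol/L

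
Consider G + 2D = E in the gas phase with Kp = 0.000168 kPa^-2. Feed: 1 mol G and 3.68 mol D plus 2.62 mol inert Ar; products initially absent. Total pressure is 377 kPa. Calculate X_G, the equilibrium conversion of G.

X = 0.768

Basis: 1 mol G initially; let X = conversion of G. Extent ξ = X.
Mole table: n_G = 1 − X; n_D = 3.68 − 2X; n_E = X; n_I = 2.62 (inert).
Summing: n_T = 7.3 − 2X.
Mole fractions y_i = n_i/n_T; Kp = p_E / (p_G p_D^2) with p_i = y_i·P.
Equating to 0.000168 kPa^-2 and solving on 0 < X < 1: X = 0.768.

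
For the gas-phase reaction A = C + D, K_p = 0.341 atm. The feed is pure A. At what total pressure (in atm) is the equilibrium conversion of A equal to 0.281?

Basis: 1 mol A initially; let X = conversion of A. Extent ξ = X.
Mole table: n_A = 1 − X; n_C = X; n_D = X.
Summing: n_T = 1 + X.
K_p = p_C p_D / (p_A) with p_i = (n_i/n_T)·P.
At X = 0.281: the mole-fraction product g(X) = Π y_i^ν_i = 0.08573. Since K_p = g(X)·P^{1}, P = (K_p/g)^(1/1) = (0.341/0.08573)^(1/1) = 3.98 atm.

P = 3.98 atm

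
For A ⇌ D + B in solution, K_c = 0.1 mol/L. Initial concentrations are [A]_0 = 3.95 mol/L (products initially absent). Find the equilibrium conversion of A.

X = 0.147

Let X = conversion of A; extent ξ = 3.95·X mol/L.
Concentrations: [A] = 3.95 − 3.95X; [D] = 3.95X; [B] = 3.95X.
K_c = [D] [B] / ([A]).
Setting equal to 0.1 and solving for X on (0,1) gives X = 0.147.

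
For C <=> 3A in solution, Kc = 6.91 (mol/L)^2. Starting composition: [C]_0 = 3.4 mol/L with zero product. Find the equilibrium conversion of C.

Let X = conversion of C; extent ξ = 3.4·X mol/L.
Concentrations: [C] = 3.4 − 3.4X; [A] = 10.2X.
Kc = [A]^3 / ([C]).
Setting equal to 6.91 and solving for X on (0,1) gives X = 0.255.

X = 0.255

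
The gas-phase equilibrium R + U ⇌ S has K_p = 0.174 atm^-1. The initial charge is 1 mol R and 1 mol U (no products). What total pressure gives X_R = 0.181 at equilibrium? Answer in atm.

Let X = conversion of R (basis 1 mol R); extent of reaction ξ = X.
Moles: n_R = 1 − X; n_U = 1 − X; n_S = X.
Total moles n_T = 2 − X.
K_p = p_S / (p_R p_U) with p_i = (n_i/n_T)·P.
At X = 0.181: the mole-fraction product g(X) = Π y_i^ν_i = 0.4908. Since K_p = g(X)·P^{-1}, P = (g/K_p)^(1/1) = (0.4908/0.174)^(1/1) = 2.82 atm.

P = 2.82 atm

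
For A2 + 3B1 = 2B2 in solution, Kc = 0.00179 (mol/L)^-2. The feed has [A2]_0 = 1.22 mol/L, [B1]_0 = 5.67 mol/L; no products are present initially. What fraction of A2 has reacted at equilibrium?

X = 0.191

Let X = conversion of A2; extent ξ = 1.22·X mol/L.
Concentrations: [A2] = 1.22 − 1.22X; [B1] = 5.67 − 3.66X; [B2] = 2.44X.
Kc = [B2]^2 / ([A2] [B1]^3).
This equals 0.00179 at X = 0.191 (the root in 0 < X < 1).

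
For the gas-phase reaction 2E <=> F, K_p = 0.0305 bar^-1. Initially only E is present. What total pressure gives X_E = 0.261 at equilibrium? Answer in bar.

Let X = conversion of E (basis 1 mol E); extent of reaction ξ = 0.5X.
Mole table: n_E = 1 − X; n_F = 0.5X.
n_T = Σnᵢ = 1 − 0.5X.
K_p = p_F / (p_E^2) with p_i = (n_i/n_T)·P.
At X = 0.261: the mole-fraction product g(X) = Π y_i^ν_i = 0.2078. Since K_p = g(X)·P^{-1}, P = (g/K_p)^(1/1) = (0.2078/0.0305)^(1/1) = 6.81 bar.

P = 6.81 bar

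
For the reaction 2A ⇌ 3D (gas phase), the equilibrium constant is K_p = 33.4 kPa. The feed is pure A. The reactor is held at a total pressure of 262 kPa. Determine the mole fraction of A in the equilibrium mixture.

y_A = 0.630

Basis: 1 mol A initially; let X = conversion of A. Extent ξ = 0.5X.
Moles: n_A = 1 − X; n_D = 1.5X.
Total moles n_T = 1 + 0.5X.
y_i = n_i/n_T, p_i = y_i·P. K_p = p_D^3 / (p_A^2).
Equating to 33.4 kPa and solving on 0 < X < 1: X = 0.281.
Then n_A = 0.719, n_T = 1.14, so y_A = 0.630.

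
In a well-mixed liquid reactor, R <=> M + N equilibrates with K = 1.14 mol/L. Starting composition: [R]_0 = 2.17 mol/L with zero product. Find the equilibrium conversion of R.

X = 0.508

Let X = conversion of R; extent ξ = 2.17·X mol/L.
Concentrations: [R] = 2.17 − 2.17X; [M] = 2.17X; [N] = 2.17X.
K = [M] [N] / ([R]).
Setting equal to 1.14 and solving for X on (0,1) gives X = 0.508.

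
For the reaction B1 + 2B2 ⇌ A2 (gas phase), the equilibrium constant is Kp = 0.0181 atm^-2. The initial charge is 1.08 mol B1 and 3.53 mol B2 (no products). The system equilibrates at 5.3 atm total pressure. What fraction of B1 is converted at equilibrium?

X = 0.217

Take 1.08 mol B1 as basis and let X be its fractional conversion, so ξ = 1.08X.
Species balance: n_B1 = 1.08 − 1.08X; n_B2 = 3.53 − 2.16X; n_A2 = 1.08X.
n_T = Σnᵢ = 4.61 − 2.16X.
Mole fractions y_i = n_i/n_T; Kp = p_A2 / (p_B1 p_B2^2) with p_i = y_i·P.
Equating to 0.0181 atm^-2 and solving on 0 < X < 1: X = 0.217.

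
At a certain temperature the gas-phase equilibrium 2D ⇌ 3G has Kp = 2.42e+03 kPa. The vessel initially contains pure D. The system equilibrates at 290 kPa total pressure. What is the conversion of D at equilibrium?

X = 0.687

Let X = conversion of D (basis 1 mol D); extent of reaction ξ = 0.5X.
Species balance: n_D = 1 − X; n_G = 1.5X.
n_T = Σnᵢ = 1 + 0.5X.
Mole fractions y_i = n_i/n_T; Kp = p_G^3 / (p_D^2) with p_i = y_i·P.
This yields a degree-3 equation in X; solving on (0,1), X = 0.687.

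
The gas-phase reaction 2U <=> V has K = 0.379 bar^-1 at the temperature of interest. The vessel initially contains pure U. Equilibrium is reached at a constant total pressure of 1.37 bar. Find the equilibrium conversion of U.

Let X = conversion of U (basis 1 mol U); extent of reaction ξ = 0.5X.
Mole table: n_U = 1 − X; n_V = 0.5X.
Total moles n_T = 1 − 0.5X.
y_i = n_i/n_T, p_i = y_i·P. K = p_V / (p_U^2).
Substituting and setting equal to 0.379 bar^-1 gives a polynomial in X; the root in (0,1) is X = 0.430.

X = 0.430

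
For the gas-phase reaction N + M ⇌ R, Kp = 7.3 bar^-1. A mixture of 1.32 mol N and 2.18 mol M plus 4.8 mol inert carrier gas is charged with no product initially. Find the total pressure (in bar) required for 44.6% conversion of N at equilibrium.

Let X = conversion of N (basis 1.32 mol N); extent of reaction ξ = 1.32X.
Species balance: n_N = 1.32 − 1.32X; n_M = 2.18 − 1.32X; n_R = 1.32X; n_I = 4.8 (inert).
Total moles n_T = 8.3 − 1.32X.
Kp = p_R / (p_N p_M) with p_i = (n_i/n_T)·P.
At X = 0.446: the mole-fraction product g(X) = Π y_i^ν_i = 3.901. Since Kp = g(X)·P^{-1}, P = (g/Kp)^(1/1) = (3.901/7.3)^(1/1) = 0.534 bar.

P = 0.534 bar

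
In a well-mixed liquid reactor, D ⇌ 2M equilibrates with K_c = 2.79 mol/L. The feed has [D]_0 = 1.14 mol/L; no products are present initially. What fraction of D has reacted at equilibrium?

Let X = conversion of D; extent ξ = 1.14·X mol/L.
Concentrations: [D] = 1.14 − 1.14X; [M] = 2.28X.
K_c = [M]^2 / ([D]).
This equals 2.79 at X = 0.534 (the root in 0 < X < 1).

X = 0.534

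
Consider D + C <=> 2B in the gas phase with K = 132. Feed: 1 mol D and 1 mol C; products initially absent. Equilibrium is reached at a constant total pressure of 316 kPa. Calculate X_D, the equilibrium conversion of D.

Take 1 mol D as basis and let X be its fractional conversion, so ξ = X.
At extent ξ: n_D = 1 − X; n_C = 1 − X; n_B = 2X.
Since Δν = 0, n_T = 2 throughout.
With p_i = (n_i/n_T)P, K = p_B^2 / (p_D p_C).
Equating to 132 and solving on 0 < X < 1: X = 0.852.

X = 0.852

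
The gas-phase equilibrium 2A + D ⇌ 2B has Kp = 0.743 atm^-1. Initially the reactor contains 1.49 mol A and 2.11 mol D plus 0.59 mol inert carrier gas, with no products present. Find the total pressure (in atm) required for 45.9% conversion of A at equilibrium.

P = 2.11 atm

Let X = conversion of A (basis 1.49 mol A); extent of reaction ξ = 0.745X.
Moles: n_A = 1.49 − 1.49X; n_D = 2.11 − 0.745X; n_B = 1.49X; n_I = 0.59 (inert).
Summing: n_T = 4.19 − 0.745X.
Kp = p_B^2 / (p_A^2 p_D) with p_i = (n_i/n_T)·P.
At X = 0.459: the mole-fraction product g(X) = Π y_i^ν_i = 1.567. Since Kp = g(X)·P^{-1}, P = (g/Kp)^(1/1) = (1.567/0.743)^(1/1) = 2.11 atm.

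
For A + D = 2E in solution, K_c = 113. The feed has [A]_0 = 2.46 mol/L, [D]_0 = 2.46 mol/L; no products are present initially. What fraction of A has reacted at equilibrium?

X = 0.842

Let X = conversion of A; extent ξ = 2.46·X mol/L.
Concentrations: [A] = 2.46 − 2.46X; [D] = 2.46 − 2.46X; [E] = 4.92X.
K_c = [E]^2 / ([A] [D]).
Solving K_c = 113 for X ∈ (0,1): X = 0.842.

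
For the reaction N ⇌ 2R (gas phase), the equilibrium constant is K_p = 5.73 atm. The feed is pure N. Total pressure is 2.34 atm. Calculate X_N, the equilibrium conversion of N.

Take 1 mol N as basis and let X be its fractional conversion, so ξ = X.
Moles: n_N = 1 − X; n_R = 2X.
n_T = Σnᵢ = 1 + X.
y_i = n_i/n_T, p_i = y_i·P. K_p = p_R^2 / (p_N).
Setting this equal to 5.73 atm and taking the physical root (0 < X < 1) gives X = 0.616.

X = 0.616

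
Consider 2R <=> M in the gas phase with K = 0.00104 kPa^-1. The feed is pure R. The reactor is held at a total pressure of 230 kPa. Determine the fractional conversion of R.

Take 1 mol R as basis and let X be its fractional conversion, so ξ = 0.5X.
Species balance: n_R = 1 − X; n_M = 0.5X.
Total moles n_T = 1 − 0.5X.
Mole fractions y_i = n_i/n_T; K = p_M / (p_R^2) with p_i = y_i·P.
Equating to 0.00104 kPa^-1 and solving on 0 < X < 1: X = 0.285.

X = 0.285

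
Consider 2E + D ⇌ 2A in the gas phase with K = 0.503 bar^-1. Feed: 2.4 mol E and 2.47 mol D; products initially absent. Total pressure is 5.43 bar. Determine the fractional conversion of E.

X = 0.521

Take 2.4 mol E as basis and let X be its fractional conversion, so ξ = 1.2X.
At extent ξ: n_E = 2.4 − 2.4X; n_D = 2.47 − 1.2X; n_A = 2.4X.
n_T = Σnᵢ = 4.87 − 1.2X.
Mole fractions y_i = n_i/n_T; K = p_A^2 / (p_E^2 p_D) with p_i = y_i·P.
Equating to 0.503 bar^-1 and solving on 0 < X < 1: X = 0.521.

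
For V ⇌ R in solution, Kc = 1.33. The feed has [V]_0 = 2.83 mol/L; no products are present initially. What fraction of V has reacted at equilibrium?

X = 0.571

Let X = conversion of V; extent ξ = 2.83·X mol/L.
Concentrations: [V] = 2.83 − 2.83X; [R] = 2.83X.
Kc = [R] / ([V]).
This equals 1.33 at X = 0.571 (the root in 0 < X < 1).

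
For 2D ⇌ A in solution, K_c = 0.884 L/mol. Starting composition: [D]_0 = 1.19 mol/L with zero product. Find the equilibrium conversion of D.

X = 0.508

Let X = conversion of D; extent ξ = 1.19X/2 mol/L.
Concentrations: [D] = 1.19 − 1.19X; [A] = 0.595X.
K_c = [A] / ([D]^2).
Equating to 0.884 L/mol: the physical root is X = 0.508.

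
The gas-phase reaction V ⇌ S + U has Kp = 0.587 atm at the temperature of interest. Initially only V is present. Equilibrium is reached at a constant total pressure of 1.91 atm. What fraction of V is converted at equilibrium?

Basis: 1 mol V initially; let X = conversion of V. Extent ξ = X.
At extent ξ: n_V = 1 − X; n_S = X; n_U = X.
n_T = Σnᵢ = 1 + X.
y_i = n_i/n_T, p_i = y_i·P. Kp = p_S p_U / (p_V).
Substituting and setting equal to 0.587 atm gives a polynomial in X; the root in (0,1) is X = 0.485.

X = 0.485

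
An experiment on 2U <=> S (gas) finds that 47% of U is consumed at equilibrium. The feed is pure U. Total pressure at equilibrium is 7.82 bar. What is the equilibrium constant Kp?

Basis: 1 mol U initially; let X = conversion of U. Extent ξ = 0.5X.
Species balance: n_U = 1 − X; n_S = 0.5X.
n_T = Σnᵢ = 1 − 0.5X.
At X = 0.47: n_U = 0.53, n_S = 0.235, n_T = 0.765.
p_i = (n_i/n_T)·P. Kp = p_S / (p_U^2) = 0.0818 bar^-1.

Kp = 0.0818 bar^-1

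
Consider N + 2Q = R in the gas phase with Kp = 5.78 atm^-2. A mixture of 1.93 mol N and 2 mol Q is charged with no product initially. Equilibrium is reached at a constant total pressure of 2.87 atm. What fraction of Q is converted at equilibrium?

X = 0.856

Basis: 2 mol Q initially; let X = conversion of Q. Extent ξ = X.
Mole table: n_N = 1.93 − X; n_Q = 2 − 2X; n_R = X.
Summing: n_T = 3.93 − 2X.
y_i = n_i/n_T, p_i = y_i·P. Kp = p_R / (p_N p_Q^2).
This yields a degree-3 equation in X; solving on (0,1), X = 0.856.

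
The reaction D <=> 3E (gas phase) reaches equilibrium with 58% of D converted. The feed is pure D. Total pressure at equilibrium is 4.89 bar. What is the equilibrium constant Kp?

Kp = 64.3 bar^2

Basis: 1 mol D initially; let X = conversion of D. Extent ξ = X.
Moles: n_D = 1 − X; n_E = 3X.
n_T = Σnᵢ = 1 + 2X.
At X = 0.58: n_D = 0.42, n_E = 1.74, n_T = 2.16.
p_i = (n_i/n_T)·P. Kp = p_E^3 / (p_D) = 64.3 bar^2.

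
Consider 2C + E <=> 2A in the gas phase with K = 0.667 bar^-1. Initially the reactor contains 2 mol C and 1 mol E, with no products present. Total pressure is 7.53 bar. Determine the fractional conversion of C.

Basis: 2 mol C initially; let X = conversion of C. Extent ξ = X.
Species balance: n_C = 2 − 2X; n_E = 1 − X; n_A = 2X.
Total moles n_T = 3 − X.
Mole fractions y_i = n_i/n_T; K = p_A^2 / (p_C^2 p_E) with p_i = y_i·P.
Substituting and setting equal to 0.667 bar^-1 gives a polynomial in X; the root in (0,1) is X = 0.500.

X = 0.500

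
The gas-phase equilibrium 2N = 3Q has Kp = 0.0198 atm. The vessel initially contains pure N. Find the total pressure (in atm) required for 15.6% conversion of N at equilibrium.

P = 1.19 atm

Basis: 1 mol N initially; let X = conversion of N. Extent ξ = 0.5X.
Mole table: n_N = 1 − X; n_Q = 1.5X.
Total moles n_T = 1 + 0.5X.
Kp = p_Q^3 / (p_N^2) with p_i = (n_i/n_T)·P.
At X = 0.156: the mole-fraction product g(X) = Π y_i^ν_i = 0.01669. Since Kp = g(X)·P^{1}, P = (Kp/g)^(1/1) = (0.0198/0.01669)^(1/1) = 1.19 atm.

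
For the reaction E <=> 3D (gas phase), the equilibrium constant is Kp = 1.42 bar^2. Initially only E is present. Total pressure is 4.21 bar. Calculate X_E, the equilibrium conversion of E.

X = 0.164

Take 1 mol E as basis and let X be its fractional conversion, so ξ = X.
Species balance: n_E = 1 − X; n_D = 3X.
Summing: n_T = 1 + 2X.
With p_i = (n_i/n_T)P, Kp = p_D^3 / (p_E).
Equating to 1.42 bar^2 and solving on 0 < X < 1: X = 0.164.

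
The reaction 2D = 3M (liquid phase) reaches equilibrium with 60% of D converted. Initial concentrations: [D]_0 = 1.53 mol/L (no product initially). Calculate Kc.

Let X = conversion of D.
Concentrations: [D] = 1.53 − 1.53X; [M] = 2.29X.
At X = 0.6: [D] = 0.612, [M] = 1.38.
Kc = [M]^3 / ([D]^2) = 6.97 mol/L.

Kc = 6.97 mol/L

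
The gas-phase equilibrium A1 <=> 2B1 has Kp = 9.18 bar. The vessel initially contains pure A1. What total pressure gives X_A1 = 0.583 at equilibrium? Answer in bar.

P = 4.46 bar

Basis: 1 mol A1 initially; let X = conversion of A1. Extent ξ = X.
Mole table: n_A1 = 1 − X; n_B1 = 2X.
Summing: n_T = 1 + X.
Kp = p_B1^2 / (p_A1) with p_i = (n_i/n_T)·P.
At X = 0.583: the mole-fraction product g(X) = Π y_i^ν_i = 2.06. Since Kp = g(X)·P^{1}, P = (Kp/g)^(1/1) = (9.18/2.06)^(1/1) = 4.46 bar.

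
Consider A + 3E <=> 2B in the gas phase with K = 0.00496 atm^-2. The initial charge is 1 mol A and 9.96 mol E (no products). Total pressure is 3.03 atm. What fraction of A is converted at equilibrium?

X = 0.248

Take 1 mol A as basis and let X be its fractional conversion, so ξ = X.
Mole table: n_A = 1 − X; n_E = 9.96 − 3X; n_B = 2X.
n_T = Σnᵢ = 11 − 2X.
With p_i = (n_i/n_T)P, K = p_B^2 / (p_A p_E^3).
Setting this equal to 0.00496 atm^-2 and taking the physical root (0 < X < 1) gives X = 0.248.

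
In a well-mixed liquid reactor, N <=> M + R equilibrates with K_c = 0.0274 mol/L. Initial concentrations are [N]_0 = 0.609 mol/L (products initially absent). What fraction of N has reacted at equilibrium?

X = 0.191

Let X = conversion of N; extent ξ = 0.609·X mol/L.
Concentrations: [N] = 0.609 − 0.609X; [M] = 0.609X; [R] = 0.609X.
K_c = [M] [R] / ([N]).
Solving K_c = 0.0274 for X ∈ (0,1): X = 0.191.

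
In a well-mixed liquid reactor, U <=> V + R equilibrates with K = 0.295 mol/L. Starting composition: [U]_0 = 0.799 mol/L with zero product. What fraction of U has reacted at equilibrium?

Let X = conversion of U; extent ξ = 0.799·X mol/L.
Concentrations: [U] = 0.799 − 0.799X; [V] = 0.799X; [R] = 0.799X.
K = [V] [R] / ([U]).
Setting equal to 0.295 and solving for X on (0,1) gives X = 0.450.

X = 0.450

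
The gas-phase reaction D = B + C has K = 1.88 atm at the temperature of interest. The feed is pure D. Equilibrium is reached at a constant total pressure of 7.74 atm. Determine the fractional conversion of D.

X = 0.442

Let X = conversion of D (basis 1 mol D); extent of reaction ξ = X.
At extent ξ: n_D = 1 − X; n_B = X; n_C = X.
Total moles n_T = 1 + X.
y_i = n_i/n_T, p_i = y_i·P. K = p_B p_C / (p_D).
Equating to 1.88 atm and solving on 0 < X < 1: X = 0.442.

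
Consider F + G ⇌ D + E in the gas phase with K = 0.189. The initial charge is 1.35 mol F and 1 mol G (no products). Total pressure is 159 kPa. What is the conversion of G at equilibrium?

Let X = conversion of G (basis 1 mol G); extent of reaction ξ = X.
At extent ξ: n_F = 1.35 − X; n_G = 1 − X; n_D = X; n_E = X.
n_T stays at 2.35 (no change in mole number).
With p_i = (n_i/n_T)P, K = p_D p_E / (p_F p_G).
Substituting and setting equal to 0.189 gives a polynomial in X; the root in (0,1) is X = 0.350.

X = 0.350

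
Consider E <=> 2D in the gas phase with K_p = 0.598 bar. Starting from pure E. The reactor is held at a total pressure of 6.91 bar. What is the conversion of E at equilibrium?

Let X = conversion of E (basis 1 mol E); extent of reaction ξ = X.
Species balance: n_E = 1 − X; n_D = 2X.
Total moles n_T = 1 + X.
With p_i = (n_i/n_T)P, K_p = p_D^2 / (p_E).
Setting this equal to 0.598 bar and taking the physical root (0 < X < 1) gives X = 0.146.

X = 0.146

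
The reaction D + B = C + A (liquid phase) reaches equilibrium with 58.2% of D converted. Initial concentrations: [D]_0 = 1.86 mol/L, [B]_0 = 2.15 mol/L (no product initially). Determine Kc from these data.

Kc = 1.41

Let X = conversion of D.
Concentrations: [D] = 1.86 − 1.86X; [B] = 2.15 − 1.86X; [C] = 1.86X; [A] = 1.86X.
At X = 0.582: [D] = 0.777, [B] = 1.07, [C] = 1.08, [A] = 1.08.
Kc = [C] [A] / ([D] [B]) = 1.41.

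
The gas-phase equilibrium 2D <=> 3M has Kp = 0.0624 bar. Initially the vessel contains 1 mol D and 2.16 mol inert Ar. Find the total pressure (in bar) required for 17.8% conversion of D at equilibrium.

P = 7.2 bar

Basis: 1 mol D initially; let X = conversion of D. Extent ξ = 0.5X.
Mole table: n_D = 1 − X; n_M = 1.5X; n_I = 2.16 (inert).
n_T = Σnᵢ = 3.16 + 0.5X.
Kp = p_M^3 / (p_D^2) with p_i = (n_i/n_T)·P.
At X = 0.178: the mole-fraction product g(X) = Π y_i^ν_i = 0.00867. Since Kp = g(X)·P^{1}, P = (Kp/g)^(1/1) = (0.0624/0.00867)^(1/1) = 7.2 bar.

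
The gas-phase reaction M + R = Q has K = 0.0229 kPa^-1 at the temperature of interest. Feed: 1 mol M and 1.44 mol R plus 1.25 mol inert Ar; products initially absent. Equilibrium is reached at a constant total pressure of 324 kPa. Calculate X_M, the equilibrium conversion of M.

Take 1 mol M as basis and let X be its fractional conversion, so ξ = X.
Species balance: n_M = 1 − X; n_R = 1.44 − X; n_Q = X; n_I = 1.25 (inert).
n_T = Σnᵢ = 3.69 − X.
Mole fractions y_i = n_i/n_T; K = p_Q / (p_M p_R) with p_i = y_i·P.
Setting this equal to 0.0229 kPa^-1 and taking the physical root (0 < X < 1) gives X = 0.657.

X = 0.657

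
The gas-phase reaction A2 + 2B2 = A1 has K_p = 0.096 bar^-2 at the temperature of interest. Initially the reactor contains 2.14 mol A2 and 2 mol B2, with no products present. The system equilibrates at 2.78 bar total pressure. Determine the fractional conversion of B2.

X = 0.242

Basis: 2 mol B2 initially; let X = conversion of B2. Extent ξ = X.
Species balance: n_A2 = 2.14 − X; n_B2 = 2 − 2X; n_A1 = X.
Summing: n_T = 4.14 − 2X.
y_i = n_i/n_T, p_i = y_i·P. K_p = p_A1 / (p_A2 p_B2^2).
This yields a degree-3 equation in X; solving on (0,1), X = 0.242.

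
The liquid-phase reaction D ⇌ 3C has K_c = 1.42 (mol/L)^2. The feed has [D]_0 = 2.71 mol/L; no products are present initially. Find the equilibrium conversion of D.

Let X = conversion of D; extent ξ = 2.71·X mol/L.
Concentrations: [D] = 2.71 − 2.71X; [C] = 8.13X.
K_c = [C]^3 / ([D]).
Equating to 1.42 (mol/L)^2: the physical root is X = 0.180.

X = 0.180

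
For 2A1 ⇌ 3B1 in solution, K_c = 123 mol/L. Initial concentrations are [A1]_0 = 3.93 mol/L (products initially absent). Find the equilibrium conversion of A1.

Let X = conversion of A1; extent ξ = 3.93X/2 mol/L.
Concentrations: [A1] = 3.93 − 3.93X; [B1] = 5.9X.
K_c = [B1]^3 / ([A1]^2).
Equating to 123 mol/L: the physical root is X = 0.776.

X = 0.776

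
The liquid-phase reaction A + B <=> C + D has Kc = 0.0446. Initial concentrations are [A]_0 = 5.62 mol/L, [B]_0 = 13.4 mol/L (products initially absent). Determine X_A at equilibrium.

X = 0.264

Let X = conversion of A; extent ξ = 5.62·X mol/L.
Concentrations: [A] = 5.62 − 5.62X; [B] = 13.4 − 5.62X; [C] = 5.62X; [D] = 5.62X.
Kc = [C] [D] / ([A] [B]).
Equating to 0.0446: the physical root is X = 0.264.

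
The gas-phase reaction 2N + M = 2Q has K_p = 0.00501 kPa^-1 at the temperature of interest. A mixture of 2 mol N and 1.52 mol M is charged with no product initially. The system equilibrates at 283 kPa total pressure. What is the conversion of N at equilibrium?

X = 0.415

Take 2 mol N as basis and let X be its fractional conversion, so ξ = X.
Species balance: n_N = 2 − 2X; n_M = 1.52 − X; n_Q = 2X.
n_T = Σnᵢ = 3.52 − X.
Mole fractions y_i = n_i/n_T; K_p = p_Q^2 / (p_N^2 p_M) with p_i = y_i·P.
Setting this equal to 0.00501 kPa^-1 and taking the physical root (0 < X < 1) gives X = 0.415.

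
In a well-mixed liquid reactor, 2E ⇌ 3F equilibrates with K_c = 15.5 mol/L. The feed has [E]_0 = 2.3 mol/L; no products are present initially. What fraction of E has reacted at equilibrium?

X = 0.639

Let X = conversion of E; extent ξ = 2.3X/2 mol/L.
Concentrations: [E] = 2.3 − 2.3X; [F] = 3.45X.
K_c = [F]^3 / ([E]^2).
Setting equal to 15.5 and solving for X on (0,1) gives X = 0.639.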